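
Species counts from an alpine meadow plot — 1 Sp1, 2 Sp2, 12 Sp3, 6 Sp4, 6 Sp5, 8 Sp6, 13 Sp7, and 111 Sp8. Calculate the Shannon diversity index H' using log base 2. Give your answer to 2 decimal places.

1.64

Total N = 1+2+12+6+6+8+13+111 = 159, so the proportions are 0.0063, 0.0126, 0.0755, 0.0377, 0.0377, 0.0503, 0.0818, 0.6981 (working shown to 4 dp, full precision carried).
Each pᵢ log₂ pᵢ term: 0.0063×(-7.3129)=-0.0460, 0.0126×(-6.3129)=-0.0794, 0.0755×(-3.7279)=-0.2814, 0.0377×(-4.7279)=-0.1784, 0.0377×(-4.7279)=-0.1784, 0.0503×(-4.3129)=-0.2170, 0.0818×(-3.6124)=-0.2954, 0.6981×(-0.5185)=-0.3619.
Sum = -1.6379, so H' = 1.64.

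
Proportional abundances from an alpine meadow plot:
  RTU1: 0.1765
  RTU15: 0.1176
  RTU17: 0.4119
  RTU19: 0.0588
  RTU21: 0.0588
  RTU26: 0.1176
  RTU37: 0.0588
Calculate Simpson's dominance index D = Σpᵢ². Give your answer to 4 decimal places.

D = 0.1765² + 0.1176² + 0.4119² + 0.0588² + 0.0588² + 0.1176² + 0.0588² = 0.031152 + 0.013830 + 0.169662 + 0.003457 + 0.003457 + 0.013830 + 0.003457 = 0.238846 (working shown to 6 dp, full precision carried).
To 4 decimal places, D = 0.2388.

0.2388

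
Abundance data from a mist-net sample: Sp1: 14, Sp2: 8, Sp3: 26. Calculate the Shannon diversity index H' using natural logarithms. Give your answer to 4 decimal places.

Total N = 14+8+26 = 48, so the proportions are 0.291667, 0.166667, 0.541667 (working shown to 6 dp, full precision carried).
Each pᵢ ln pᵢ term: 0.291667×(-1.232144)=-0.359375, 0.166667×(-1.791759)=-0.298627, 0.541667×(-0.613104)=-0.332098.
Sum = -0.990100, so H' = 0.9901.

0.9901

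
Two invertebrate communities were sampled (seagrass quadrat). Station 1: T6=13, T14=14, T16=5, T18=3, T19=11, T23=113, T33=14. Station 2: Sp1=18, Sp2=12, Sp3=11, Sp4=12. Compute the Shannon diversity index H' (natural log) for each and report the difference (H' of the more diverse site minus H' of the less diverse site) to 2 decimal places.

0.14

Station 1: N=173, proportions 0.07514, 0.08092, 0.0289, 0.01734, 0.06358, 0.65318, 0.08092, giving H' = 1.22755 (working shown to 5 dp, full precision carried).
Station 2: N=53, proportions 0.33962, 0.22642, 0.20755, 0.22642, giving H' = 1.36574.
Difference = |1.22755 − 1.36574| = 0.13819, i.e. 0.14 to 2 decimal places.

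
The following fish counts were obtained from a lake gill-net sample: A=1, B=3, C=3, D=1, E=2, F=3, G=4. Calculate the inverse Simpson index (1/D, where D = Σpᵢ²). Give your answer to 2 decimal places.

5.90

Total N = 1+3+3+1+2+3+4 = 17, so the proportions are 0.058824, 0.176471, 0.176471, 0.058824, 0.117647, 0.176471, 0.235294 (working shown to 6 dp, full precision carried).
D = 0.058824² + 0.176471² + 0.176471² + 0.058824² + 0.117647² + 0.176471² + 0.235294² = 0.003460 + 0.031142 + 0.031142 + 0.003460 + 0.013841 + 0.031142 + 0.055363 = 0.169550.
So 1/D = 5.8980, i.e. 5.90 to 2 decimal places.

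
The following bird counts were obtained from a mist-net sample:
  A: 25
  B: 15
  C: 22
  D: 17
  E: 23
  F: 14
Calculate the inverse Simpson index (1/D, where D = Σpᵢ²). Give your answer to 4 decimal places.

5.7308

Total N = 25+15+22+17+23+14 = 116, so the proportions are 0.21551724, 0.12931034, 0.18965517, 0.14655172, 0.19827586, 0.12068966 (working shown to 8 dp, full precision carried).
D = 0.21551724² + 0.12931034² + 0.18965517² + 0.14655172² + 0.19827586² + 0.12068966² = 0.04644768 + 0.01672117 + 0.03596908 + 0.02147741 + 0.03931332 + 0.01456599 = 0.17449465.
So 1/D = 5.730835, i.e. 5.7308 to 4 decimal places.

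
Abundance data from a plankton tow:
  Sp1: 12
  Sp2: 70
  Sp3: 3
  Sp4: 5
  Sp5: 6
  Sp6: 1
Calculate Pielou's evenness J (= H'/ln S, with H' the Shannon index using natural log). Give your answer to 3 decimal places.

0.543

Total N = 12+70+3+5+6+1 = 97, so the proportions are 0.12371, 0.72165, 0.03093, 0.05155, 0.06186, 0.01031 (working shown to 5 dp, full precision carried).
H' = −Σ pᵢ ln pᵢ = −((-0.25853) + (-0.23541) + (-0.10751) + (-0.15285) + (-0.17214) + (-0.04716)) = 0.97361.
With S = 6 species, ln S = 1.79176, so J = 0.97361/1.79176 = 0.54338, i.e. 0.543 to 3 decimal places.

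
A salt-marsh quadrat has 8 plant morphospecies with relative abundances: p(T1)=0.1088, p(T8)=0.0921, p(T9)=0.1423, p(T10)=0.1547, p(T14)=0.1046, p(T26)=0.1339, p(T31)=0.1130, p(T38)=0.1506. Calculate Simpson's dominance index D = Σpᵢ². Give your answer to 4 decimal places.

0.1288

D = 0.1088² + 0.0921² + 0.1423² + 0.1547² + 0.1046² + 0.1339² + 0.113² + 0.1506² = 0.011837 + 0.008482 + 0.020249 + 0.023932 + 0.010941 + 0.017929 + 0.012769 + 0.022680 = 0.128821 (working shown to 6 dp, full precision carried).
To 4 decimal places, D = 0.1288.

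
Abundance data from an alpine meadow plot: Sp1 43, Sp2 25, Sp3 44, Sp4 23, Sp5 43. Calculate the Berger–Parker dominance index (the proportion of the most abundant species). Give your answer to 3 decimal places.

0.247

Total N = 43+25+44+23+43 = 178, so the proportions are 0.24157, 0.14045, 0.24719, 0.12921, 0.24157 (working shown to 5 dp, full precision carried).
The largest proportion is 0.24719, i.e. d = 0.247 to 3 decimal places.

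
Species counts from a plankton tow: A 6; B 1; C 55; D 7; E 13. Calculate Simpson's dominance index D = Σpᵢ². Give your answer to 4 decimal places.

0.4878

Total N = 6+1+55+7+13 = 82, so the proportions are 0.073171, 0.012195, 0.670732, 0.085366, 0.158537 (working shown to 6 dp, full precision carried).
D = 0.073171² + 0.012195² + 0.670732² + 0.085366² + 0.158537² = 0.005354 + 0.000149 + 0.449881 + 0.007287 + 0.025134 = 0.487805.
To 4 decimal places, D = 0.4878.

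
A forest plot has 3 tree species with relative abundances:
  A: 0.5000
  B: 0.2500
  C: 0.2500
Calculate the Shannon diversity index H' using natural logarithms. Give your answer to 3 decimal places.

Each pᵢ ln pᵢ term (working shown to 5 dp, full precision carried): 0.5×(-0.69315)=-0.34657, 0.25×(-1.38629)=-0.34657, 0.25×(-1.38629)=-0.34657.
Sum = -1.03972, so H' = 1.040.

1.040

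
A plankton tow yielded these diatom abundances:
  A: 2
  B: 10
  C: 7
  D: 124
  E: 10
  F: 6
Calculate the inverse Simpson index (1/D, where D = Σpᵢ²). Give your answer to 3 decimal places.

Total N = 2+10+7+124+10+6 = 159, so the proportions are 0.012579, 0.062893, 0.044025, 0.779874, 0.062893, 0.037736 (working shown to 6 dp, full precision carried).
D = 0.012579² + 0.062893² + 0.044025² + 0.779874² + 0.062893² + 0.037736² = 0.000158 + 0.003956 + 0.001938 + 0.608204 + 0.003956 + 0.001424 = 0.619635.
So 1/D = 1.61385, i.e. 1.614 to 3 decimal places.

1.614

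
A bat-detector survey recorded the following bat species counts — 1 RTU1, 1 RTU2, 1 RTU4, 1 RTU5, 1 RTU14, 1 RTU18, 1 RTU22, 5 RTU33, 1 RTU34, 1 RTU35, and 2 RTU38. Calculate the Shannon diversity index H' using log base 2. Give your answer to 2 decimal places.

3.15

Total N = 1+1+1+1+1+1+1+5+1+1+2 = 16, so the proportions are 0.0625, 0.0625, 0.0625, 0.0625, 0.0625, 0.0625, 0.0625, 0.3125, 0.0625, 0.0625, 0.125 (working shown to 4 dp, full precision carried).
Each pᵢ log₂ pᵢ term: 0.0625×(-4.0000)=-0.2500, 0.0625×(-4.0000)=-0.2500, 0.0625×(-4.0000)=-0.2500, 0.0625×(-4.0000)=-0.2500, 0.0625×(-4.0000)=-0.2500, 0.0625×(-4.0000)=-0.2500, 0.0625×(-4.0000)=-0.2500, 0.3125×(-1.6781)=-0.5244, 0.0625×(-4.0000)=-0.2500, 0.0625×(-4.0000)=-0.2500, 0.125×(-3.0000)=-0.3750.
Sum = -3.1494, so H' = 3.15.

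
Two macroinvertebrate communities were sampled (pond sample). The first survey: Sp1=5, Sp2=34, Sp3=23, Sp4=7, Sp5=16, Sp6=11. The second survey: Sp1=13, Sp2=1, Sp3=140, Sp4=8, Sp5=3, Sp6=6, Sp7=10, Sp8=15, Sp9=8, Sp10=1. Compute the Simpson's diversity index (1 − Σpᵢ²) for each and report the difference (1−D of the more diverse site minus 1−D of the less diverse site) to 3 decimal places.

The first survey: N=96, proportions 0.05208, 0.35417, 0.23958, 0.07292, 0.16667, 0.11458, giving 1−D = 0.76823 (working shown to 5 dp, full precision carried).
The second survey: N=205, proportions 0.06341, 0.00488, 0.68293, 0.03902, 0.01463, 0.02927, 0.04878, 0.07317, 0.03902, 0.00488, giving 1−D = 0.51769.
Difference = |0.76823 − 0.51769| = 0.25054, i.e. 0.251 to 3 decimal places.

0.251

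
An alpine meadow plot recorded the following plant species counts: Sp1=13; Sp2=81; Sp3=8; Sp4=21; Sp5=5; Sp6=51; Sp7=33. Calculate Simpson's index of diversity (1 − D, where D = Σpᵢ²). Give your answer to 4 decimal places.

Total N = 13+81+8+21+5+51+33 = 212, so the proportions are 0.061321, 0.382075, 0.037736, 0.099057, 0.023585, 0.240566, 0.15566 (working shown to 6 dp, full precision carried).
D = 0.061321² + 0.382075² + 0.037736² + 0.099057² + 0.023585² + 0.240566² + 0.15566² = 0.003760 + 0.145982 + 0.001424 + 0.009812 + 0.000556 + 0.057872 + 0.024230 = 0.243637.
So 1 − D = 0.756363, i.e. 0.7564 to 4 decimal places.

0.7564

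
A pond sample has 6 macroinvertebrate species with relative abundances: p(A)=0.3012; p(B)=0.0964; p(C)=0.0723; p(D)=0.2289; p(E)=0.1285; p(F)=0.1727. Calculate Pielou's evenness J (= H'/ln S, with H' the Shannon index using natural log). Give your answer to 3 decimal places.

H' = −Σ pᵢ ln pᵢ = −((-0.36143) + (-0.22550) + (-0.18993) + (-0.33751) + (-0.26366) + (-0.30330)) = 1.68133 (working shown to 5 dp, full precision carried).
With S = 6 species, ln S = 1.79176, so J = 1.68133/1.79176 = 0.93837, i.e. 0.938 to 3 decimal places.

0.938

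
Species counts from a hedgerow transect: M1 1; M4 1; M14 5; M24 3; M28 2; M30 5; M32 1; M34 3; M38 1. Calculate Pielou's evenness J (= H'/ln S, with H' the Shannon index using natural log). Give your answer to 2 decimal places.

Total N = 1+1+5+3+2+5+1+3+1 = 22, so the proportions are 0.0455, 0.0455, 0.2273, 0.1364, 0.0909, 0.2273, 0.0455, 0.1364, 0.0455 (working shown to 4 dp, full precision carried).
H' = −Σ pᵢ ln pᵢ = −((-0.1405) + (-0.1405) + (-0.3367) + (-0.2717) + (-0.2180) + (-0.3367) + (-0.1405) + (-0.2717) + (-0.1405)) = 1.9968.
With S = 9 species, ln S = 2.1972, so J = 1.9968/2.1972 = 0.9088, i.e. 0.91 to 2 decimal places.

0.91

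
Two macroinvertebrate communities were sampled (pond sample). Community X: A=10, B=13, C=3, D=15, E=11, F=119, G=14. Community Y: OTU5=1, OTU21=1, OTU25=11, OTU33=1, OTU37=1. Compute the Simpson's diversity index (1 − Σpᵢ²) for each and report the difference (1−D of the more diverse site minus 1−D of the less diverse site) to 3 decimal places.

Community X: N=185, proportions 0.054054, 0.07027, 0.016216, 0.081081, 0.059459, 0.643243, 0.075676, giving 1−D = 0.562279 (working shown to 6 dp, full precision carried).
Community Y: N=15, proportions 0.066667, 0.066667, 0.733333, 0.066667, 0.066667, giving 1−D = 0.444444.
Difference = |0.562279 − 0.444444| = 0.117835, i.e. 0.118 to 3 decimal places.

0.118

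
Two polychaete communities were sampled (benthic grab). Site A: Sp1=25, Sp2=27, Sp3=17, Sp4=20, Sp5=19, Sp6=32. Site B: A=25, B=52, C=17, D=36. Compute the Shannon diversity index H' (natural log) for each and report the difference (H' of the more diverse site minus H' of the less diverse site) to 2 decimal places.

Site A: N=140, proportions 0.1786, 0.1929, 0.1214, 0.1429, 0.1357, 0.2286, giving H' = 1.7675 (working shown to 4 dp, full precision carried).
Site B: N=130, proportions 0.1923, 0.4, 0.1308, 0.2769, giving H' = 1.3052.
Difference = |1.7675 − 1.3052| = 0.4623, i.e. 0.46 to 2 decimal places.

0.46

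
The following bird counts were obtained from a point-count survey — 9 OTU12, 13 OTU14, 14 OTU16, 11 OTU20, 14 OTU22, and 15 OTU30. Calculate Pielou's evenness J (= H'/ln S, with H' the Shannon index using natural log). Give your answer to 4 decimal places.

Total N = 9+13+14+11+14+15 = 76, so the proportions are 0.118421, 0.171053, 0.184211, 0.144737, 0.184211, 0.197368 (working shown to 6 dp, full precision carried).
H' = −Σ pᵢ ln pᵢ = −((-0.252652) + (-0.302042) + (-0.311625) + (-0.279753) + (-0.311625) + (-0.320266)) = 1.777963.
With S = 6 species, ln S = 1.791759, so J = 1.777963/1.791759 = 0.992300, i.e. 0.9923 to 4 decimal places.

0.9923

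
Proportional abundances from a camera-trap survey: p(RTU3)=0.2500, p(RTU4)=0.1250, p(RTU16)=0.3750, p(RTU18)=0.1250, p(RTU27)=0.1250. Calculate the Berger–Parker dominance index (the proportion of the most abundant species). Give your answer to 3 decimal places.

0.375

The largest proportion is 0.375, i.e. d = 0.375 to 3 decimal places.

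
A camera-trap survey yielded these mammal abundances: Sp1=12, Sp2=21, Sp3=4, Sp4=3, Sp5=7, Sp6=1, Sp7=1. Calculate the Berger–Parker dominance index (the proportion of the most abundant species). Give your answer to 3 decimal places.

Total N = 12+21+4+3+7+1+1 = 49, so the proportions are 0.2449, 0.42857, 0.08163, 0.06122, 0.14286, 0.02041, 0.02041 (working shown to 5 dp, full precision carried).
The largest proportion is 0.42857, i.e. d = 0.429 to 3 decimal places.

0.429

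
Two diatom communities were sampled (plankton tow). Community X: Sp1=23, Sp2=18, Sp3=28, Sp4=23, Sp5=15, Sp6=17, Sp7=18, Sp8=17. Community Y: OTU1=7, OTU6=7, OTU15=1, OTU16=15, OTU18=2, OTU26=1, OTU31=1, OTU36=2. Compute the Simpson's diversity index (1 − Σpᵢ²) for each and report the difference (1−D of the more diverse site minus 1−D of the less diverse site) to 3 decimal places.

0.127

Community X: N=159, proportions 0.14465, 0.11321, 0.1761, 0.14465, 0.09434, 0.10692, 0.11321, 0.10692, giving 1−D = 0.86974 (working shown to 5 dp, full precision carried).
Community Y: N=36, proportions 0.19444, 0.19444, 0.02778, 0.41667, 0.05556, 0.02778, 0.02778, 0.05556, giving 1−D = 0.74228.
Difference = |0.86974 − 0.74228| = 0.12746, i.e. 0.127 to 3 decimal places.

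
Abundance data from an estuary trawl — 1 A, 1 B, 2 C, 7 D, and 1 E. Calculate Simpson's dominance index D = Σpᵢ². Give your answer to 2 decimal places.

0.39

Total N = 1+1+2+7+1 = 12, so the proportions are 0.0833, 0.0833, 0.1667, 0.5833, 0.0833 (working shown to 4 dp, full precision carried).
D = 0.0833² + 0.0833² + 0.1667² + 0.5833² + 0.0833² = 0.0069 + 0.0069 + 0.0278 + 0.3403 + 0.0069 = 0.3889.
To 2 decimal places, D = 0.39.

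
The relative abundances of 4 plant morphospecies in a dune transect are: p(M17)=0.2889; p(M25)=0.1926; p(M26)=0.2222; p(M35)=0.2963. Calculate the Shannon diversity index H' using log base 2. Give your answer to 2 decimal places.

1.98

Each pᵢ log₂ pᵢ term (working shown to 4 dp, full precision carried): 0.2889×(-1.7914)=-0.5175, 0.1926×(-2.3763)=-0.4577, 0.2222×(-2.1701)=-0.4822, 0.2963×(-1.7549)=-0.5200.
Sum = -1.9774, so H' = 1.98.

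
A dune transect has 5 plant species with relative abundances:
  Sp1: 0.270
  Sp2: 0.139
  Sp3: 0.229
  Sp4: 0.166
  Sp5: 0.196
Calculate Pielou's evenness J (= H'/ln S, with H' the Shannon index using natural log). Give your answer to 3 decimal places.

H' = −Σ pᵢ ln pᵢ = −((-0.35352) + (-0.27429) + (-0.33755) + (-0.29810) + (-0.31941)) = 1.58287 (working shown to 5 dp, full precision carried).
With S = 5 species, ln S = 1.60944, so J = 1.58287/1.60944 = 0.98349, i.e. 0.983 to 3 decimal places.

0.983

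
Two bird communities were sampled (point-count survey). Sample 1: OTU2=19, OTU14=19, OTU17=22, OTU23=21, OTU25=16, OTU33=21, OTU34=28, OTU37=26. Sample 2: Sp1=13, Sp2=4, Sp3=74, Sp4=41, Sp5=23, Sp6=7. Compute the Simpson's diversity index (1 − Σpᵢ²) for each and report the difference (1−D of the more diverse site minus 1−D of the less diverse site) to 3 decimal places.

Sample 1: N=172, proportions 0.11047, 0.11047, 0.12791, 0.12209, 0.09302, 0.12209, 0.16279, 0.15116, giving 1−D = 0.87142 (working shown to 5 dp, full precision carried).
Sample 2: N=162, proportions 0.08025, 0.02469, 0.45679, 0.25309, 0.14198, 0.04321, giving 1−D = 0.69822.
Difference = |0.87142 − 0.69822| = 0.17320, i.e. 0.173 to 3 decimal places.

0.173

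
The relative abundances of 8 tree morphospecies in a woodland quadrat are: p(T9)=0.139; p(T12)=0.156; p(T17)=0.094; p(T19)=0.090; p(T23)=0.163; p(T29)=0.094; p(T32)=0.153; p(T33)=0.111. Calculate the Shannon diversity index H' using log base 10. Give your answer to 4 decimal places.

0.8913

Each pᵢ log₁₀ pᵢ term (working shown to 6 dp, full precision carried): 0.139×(-0.856985)=-0.119121, 0.156×(-0.806875)=-0.125873, 0.094×(-1.026872)=-0.096526, 0.09×(-1.045757)=-0.094118, 0.163×(-0.787812)=-0.128413, 0.094×(-1.026872)=-0.096526, 0.153×(-0.815309)=-0.124742, 0.111×(-0.954677)=-0.105969.
Sum = -0.891288, so H' = 0.8913.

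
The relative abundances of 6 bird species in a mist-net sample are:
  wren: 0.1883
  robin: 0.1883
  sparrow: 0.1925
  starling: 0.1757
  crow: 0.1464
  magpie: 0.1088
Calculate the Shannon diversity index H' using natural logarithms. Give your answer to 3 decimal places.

1.774

Each pᵢ ln pᵢ term (working shown to 5 dp, full precision carried): 0.1883×(-1.66972)=-0.31441, 0.1883×(-1.66972)=-0.31441, 0.1925×(-1.64766)=-0.31717, 0.1757×(-1.73898)=-0.30554, 0.1464×(-1.92141)=-0.28129, 0.1088×(-2.21824)=-0.24134.
Sum = -1.77417, so H' = 1.774.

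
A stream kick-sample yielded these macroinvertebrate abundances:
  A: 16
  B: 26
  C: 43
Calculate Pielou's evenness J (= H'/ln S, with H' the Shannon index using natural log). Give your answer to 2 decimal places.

Total N = 16+26+43 = 85, so the proportions are 0.1882, 0.3059, 0.5059 (working shown to 4 dp, full precision carried).
H' = −Σ pᵢ ln pᵢ = −((-0.3144) + (-0.3623) + (-0.3447)) = 1.0214.
With S = 3 species, ln S = 1.0986, so J = 1.0214/1.0986 = 0.9297, i.e. 0.93 to 2 decimal places.

0.93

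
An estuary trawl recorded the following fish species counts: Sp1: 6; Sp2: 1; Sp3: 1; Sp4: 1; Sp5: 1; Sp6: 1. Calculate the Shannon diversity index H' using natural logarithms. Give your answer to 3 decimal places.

Total N = 6+1+1+1+1+1 = 11, so the proportions are 0.54545, 0.09091, 0.09091, 0.09091, 0.09091, 0.09091 (working shown to 5 dp, full precision carried).
Each pᵢ ln pᵢ term: 0.54545×(-0.60614)=-0.33062, 0.09091×(-2.39790)=-0.21799, 0.09091×(-2.39790)=-0.21799, 0.09091×(-2.39790)=-0.21799, 0.09091×(-2.39790)=-0.21799, 0.09091×(-2.39790)=-0.21799.
Sum = -1.42057, so H' = 1.421.

1.421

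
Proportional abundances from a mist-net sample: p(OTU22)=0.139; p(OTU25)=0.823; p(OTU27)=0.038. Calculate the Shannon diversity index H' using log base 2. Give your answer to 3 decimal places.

0.806

Each pᵢ log₂ pᵢ term (working shown to 5 dp, full precision carried): 0.139×(-2.84684)=-0.39571, 0.823×(-0.28104)=-0.23129, 0.038×(-4.71786)=-0.17928.
Sum = -0.80628, so H' = 0.806.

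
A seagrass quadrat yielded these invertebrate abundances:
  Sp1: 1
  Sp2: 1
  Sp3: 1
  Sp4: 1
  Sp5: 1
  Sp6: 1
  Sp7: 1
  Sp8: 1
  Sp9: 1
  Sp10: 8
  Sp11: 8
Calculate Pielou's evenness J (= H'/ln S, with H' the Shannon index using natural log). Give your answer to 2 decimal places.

Total N = 1+1+1+1+1+1+1+1+1+8+8 = 25, so the proportions are 0.04, 0.04, 0.04, 0.04, 0.04, 0.04, 0.04, 0.04, 0.04, 0.32, 0.32 (working shown to 4 dp, full precision carried).
H' = −Σ pᵢ ln pᵢ = −((-0.1288) + (-0.1288) + (-0.1288) + (-0.1288) + (-0.1288) + (-0.1288) + (-0.1288) + (-0.1288) + (-0.1288) + (-0.3646) + (-0.3646)) = 1.8880.
With S = 11 species, ln S = 2.3979, so J = 1.8880/2.3979 = 0.7874, i.e. 0.79 to 2 decimal places.

0.79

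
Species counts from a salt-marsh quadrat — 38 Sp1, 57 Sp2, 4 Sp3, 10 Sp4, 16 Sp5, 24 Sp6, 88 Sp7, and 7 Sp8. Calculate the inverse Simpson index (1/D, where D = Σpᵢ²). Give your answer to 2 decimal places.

4.43

Total N = 38+57+4+10+16+24+88+7 = 244, so the proportions are 0.155738, 0.233607, 0.016393, 0.040984, 0.065574, 0.098361, 0.360656, 0.028689 (working shown to 6 dp, full precision carried).
D = 0.155738² + 0.233607² + 0.016393² + 0.040984² + 0.065574² + 0.098361² + 0.360656² + 0.028689² = 0.024254 + 0.054572 + 0.000269 + 0.001680 + 0.004300 + 0.009675 + 0.130073 + 0.000823 = 0.225645.
So 1/D = 4.4317, i.e. 4.43 to 2 decimal places.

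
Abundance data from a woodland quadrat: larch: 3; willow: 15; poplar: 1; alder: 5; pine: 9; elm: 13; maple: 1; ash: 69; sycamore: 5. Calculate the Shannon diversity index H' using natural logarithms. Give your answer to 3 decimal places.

Total N = 3+15+1+5+9+13+1+69+5 = 121, so the proportions are 0.02479, 0.12397, 0.00826, 0.04132, 0.07438, 0.10744, 0.00826, 0.57025, 0.04132 (working shown to 5 dp, full precision carried).
Each pᵢ ln pᵢ term: 0.02479×(-3.69718)=-0.09167, 0.12397×(-2.08774)=-0.25881, 0.00826×(-4.79579)=-0.03963, 0.04132×(-3.18635)=-0.13167, 0.07438×(-2.59857)=-0.19328, 0.10744×(-2.23084)=-0.23968, 0.00826×(-4.79579)=-0.03963, 0.57025×(-0.56168)=-0.32030, 0.04132×(-3.18635)=-0.13167.
Sum = -1.44634, so H' = 1.446.

1.446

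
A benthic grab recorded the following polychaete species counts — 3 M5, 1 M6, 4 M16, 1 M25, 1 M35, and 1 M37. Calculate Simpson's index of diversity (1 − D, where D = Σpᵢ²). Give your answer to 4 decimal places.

0.7603

Total N = 3+1+4+1+1+1 = 11, so the proportions are 0.272727, 0.090909, 0.363636, 0.090909, 0.090909, 0.090909 (working shown to 6 dp, full precision carried).
D = 0.272727² + 0.090909² + 0.363636² + 0.090909² + 0.090909² + 0.090909² = 0.074380 + 0.008264 + 0.132231 + 0.008264 + 0.008264 + 0.008264 = 0.239669.
So 1 − D = 0.760331, i.e. 0.7603 to 4 decimal places.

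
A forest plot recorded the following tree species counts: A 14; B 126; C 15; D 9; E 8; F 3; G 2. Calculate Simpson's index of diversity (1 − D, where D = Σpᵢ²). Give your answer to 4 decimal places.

0.4748

Total N = 14+126+15+9+8+3+2 = 177, so the proportions are 0.079096, 0.711864, 0.084746, 0.050847, 0.045198, 0.016949, 0.011299 (working shown to 6 dp, full precision carried).
D = 0.079096² + 0.711864² + 0.084746² + 0.050847² + 0.045198² + 0.016949² + 0.011299² = 0.006256 + 0.506751 + 0.007182 + 0.002585 + 0.002043 + 0.000287 + 0.000128 = 0.525232.
So 1 − D = 0.474768, i.e. 0.4748 to 4 decimal places.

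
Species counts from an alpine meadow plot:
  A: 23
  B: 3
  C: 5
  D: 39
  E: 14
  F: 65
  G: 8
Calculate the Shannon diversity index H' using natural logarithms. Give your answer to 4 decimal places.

Total N = 23+3+5+39+14+65+8 = 157, so the proportions are 0.146497, 0.019108, 0.031847, 0.248408, 0.089172, 0.414013, 0.050955 (working shown to 6 dp, full precision carried).
Each pᵢ ln pᵢ term: 0.146497×(-1.920752)=-0.281384, 0.019108×(-3.957634)=-0.075624, 0.031847×(-3.446808)=-0.109771, 0.248408×(-1.392684)=-0.345953, 0.089172×(-2.417188)=-0.215545, 0.414013×(-0.881859)=-0.365101, 0.050955×(-2.976804)=-0.151684.
Sum = -1.545062, so H' = 1.5451.

1.5451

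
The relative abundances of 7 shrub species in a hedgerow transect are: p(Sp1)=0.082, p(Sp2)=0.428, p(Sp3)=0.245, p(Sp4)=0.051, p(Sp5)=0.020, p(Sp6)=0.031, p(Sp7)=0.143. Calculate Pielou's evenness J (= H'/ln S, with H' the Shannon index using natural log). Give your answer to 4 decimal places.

H' = −Σ pᵢ ln pᵢ = −((-0.205085) + (-0.363215) + (-0.344592) + (-0.151772) + (-0.078240) + (-0.107687) + (-0.278122)) = 1.528713 (working shown to 6 dp, full precision carried).
With S = 7 species, ln S = 1.945910, so J = 1.528713/1.945910 = 0.785603, i.e. 0.7856 to 4 decimal places.

0.7856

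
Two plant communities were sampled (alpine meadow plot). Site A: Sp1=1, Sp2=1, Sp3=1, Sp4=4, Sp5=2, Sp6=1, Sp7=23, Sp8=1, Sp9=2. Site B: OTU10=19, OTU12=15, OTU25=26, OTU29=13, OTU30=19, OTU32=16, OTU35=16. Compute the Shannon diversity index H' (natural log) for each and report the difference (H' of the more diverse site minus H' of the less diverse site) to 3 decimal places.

Site A: N=36, proportions 0.0277778, 0.0277778, 0.0277778, 0.1111111, 0.0555556, 0.0277778, 0.6388889, 0.0277778, 0.0555556, giving H' = 1.3492375 (working shown to 7 dp, full precision carried).
Site B: N=124, proportions 0.1532258, 0.1209677, 0.2096774, 0.1048387, 0.1532258, 0.1290323, 0.1290323, giving H' = 1.9228048.
Difference = |1.3492375 − 1.9228048| = 0.5735673, i.e. 0.574 to 3 decimal places.

0.574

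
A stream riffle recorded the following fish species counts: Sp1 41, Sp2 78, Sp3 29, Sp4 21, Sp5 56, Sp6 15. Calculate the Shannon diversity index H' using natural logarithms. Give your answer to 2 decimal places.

Total N = 41+78+29+21+56+15 = 240, so the proportions are 0.1708, 0.325, 0.1208, 0.0875, 0.2333, 0.0625 (working shown to 4 dp, full precision carried).
Each pᵢ ln pᵢ term: 0.1708×(-1.7671)=-0.3019, 0.325×(-1.1239)=-0.3653, 0.1208×(-2.1133)=-0.2554, 0.0875×(-2.4361)=-0.2132, 0.2333×(-1.4553)=-0.3396, 0.0625×(-2.7726)=-0.1733.
Sum = -1.6485, so H' = 1.65.

1.65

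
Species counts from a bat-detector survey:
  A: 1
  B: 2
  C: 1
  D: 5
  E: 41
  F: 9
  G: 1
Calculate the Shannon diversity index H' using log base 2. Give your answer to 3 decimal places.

1.544

Total N = 1+2+1+5+41+9+1 = 60, so the proportions are 0.01667, 0.03333, 0.01667, 0.08333, 0.68333, 0.15, 0.01667 (working shown to 5 dp, full precision carried).
Each pᵢ log₂ pᵢ term: 0.01667×(-5.90689)=-0.09845, 0.03333×(-4.90689)=-0.16356, 0.01667×(-5.90689)=-0.09845, 0.08333×(-3.58496)=-0.29875, 0.68333×(-0.54934)=-0.37538, 0.15×(-2.73697)=-0.41054, 0.01667×(-5.90689)=-0.09845.
Sum = -1.54358, so H' = 1.544.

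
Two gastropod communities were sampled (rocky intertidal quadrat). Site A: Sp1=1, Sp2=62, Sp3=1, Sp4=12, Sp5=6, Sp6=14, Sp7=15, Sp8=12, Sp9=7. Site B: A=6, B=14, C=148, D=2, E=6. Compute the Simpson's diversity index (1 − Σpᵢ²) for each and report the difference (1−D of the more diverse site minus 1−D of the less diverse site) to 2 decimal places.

Site A: N=130, proportions 0.00769, 0.47692, 0.00769, 0.09231, 0.04615, 0.10769, 0.11538, 0.09231, 0.05385, giving 1−D = 0.72544 (working shown to 5 dp, full precision carried).
Site B: N=176, proportions 0.03409, 0.07955, 0.84091, 0.01136, 0.03409, giving 1−D = 0.28409.
Difference = |0.72544 − 0.28409| = 0.44135, i.e. 0.44 to 2 decimal places.

0.44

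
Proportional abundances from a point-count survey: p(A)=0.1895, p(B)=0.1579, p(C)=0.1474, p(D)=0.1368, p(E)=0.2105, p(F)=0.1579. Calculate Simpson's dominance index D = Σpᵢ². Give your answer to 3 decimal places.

0.171

D = 0.1895² + 0.1579² + 0.1474² + 0.1368² + 0.2105² + 0.1579² = 0.03591 + 0.02493 + 0.02173 + 0.01871 + 0.04431 + 0.02493 = 0.17053 (working shown to 5 dp, full precision carried).
To 3 decimal places, D = 0.171.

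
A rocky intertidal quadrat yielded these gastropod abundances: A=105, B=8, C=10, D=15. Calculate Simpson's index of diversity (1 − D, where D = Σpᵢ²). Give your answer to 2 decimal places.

Total N = 105+8+10+15 = 138, so the proportions are 0.7609, 0.058, 0.0725, 0.1087 (working shown to 4 dp, full precision carried).
D = 0.7609² + 0.058² + 0.0725² + 0.1087² = 0.5789 + 0.0034 + 0.0053 + 0.0118 = 0.5993.
So 1 − D = 0.4007, i.e. 0.40 to 2 decimal places.

0.40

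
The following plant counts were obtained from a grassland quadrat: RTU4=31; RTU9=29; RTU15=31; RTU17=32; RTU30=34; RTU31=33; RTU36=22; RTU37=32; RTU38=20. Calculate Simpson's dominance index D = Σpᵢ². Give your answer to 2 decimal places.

Total N = 31+29+31+32+34+33+22+32+20 = 264, so the proportions are 0.1174, 0.1098, 0.1174, 0.1212, 0.1288, 0.125, 0.0833, 0.1212, 0.0758 (working shown to 4 dp, full precision carried).
D = 0.1174² + 0.1098² + 0.1174² + 0.1212² + 0.1288² + 0.125² + 0.0833² + 0.1212² + 0.0758² = 0.0138 + 0.0121 + 0.0138 + 0.0147 + 0.0166 + 0.0156 + 0.0069 + 0.0147 + 0.0057 = 0.1139.
To 2 decimal places, D = 0.11.

0.11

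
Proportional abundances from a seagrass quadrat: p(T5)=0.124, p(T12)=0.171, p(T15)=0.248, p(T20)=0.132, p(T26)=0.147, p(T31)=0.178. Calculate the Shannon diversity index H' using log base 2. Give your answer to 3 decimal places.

2.543

Each pᵢ log₂ pᵢ term (working shown to 5 dp, full precision carried): 0.124×(-3.01159)=-0.37344, 0.171×(-2.54793)=-0.43570, 0.248×(-2.01159)=-0.49887, 0.132×(-2.92139)=-0.38562, 0.147×(-2.76611)=-0.40662, 0.178×(-2.49005)=-0.44323.
Sum = -2.54348, so H' = 2.543.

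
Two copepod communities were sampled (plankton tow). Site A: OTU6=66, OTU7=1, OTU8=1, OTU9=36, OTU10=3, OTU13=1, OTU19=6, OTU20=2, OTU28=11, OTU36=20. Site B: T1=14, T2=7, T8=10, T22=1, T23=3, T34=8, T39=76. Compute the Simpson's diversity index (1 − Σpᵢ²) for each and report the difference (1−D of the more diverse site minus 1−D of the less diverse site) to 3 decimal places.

Site A: N=147, proportions 0.44898, 0.006803, 0.006803, 0.244898, 0.020408, 0.006803, 0.040816, 0.013605, 0.07483, 0.136054, giving 1−D = 0.711926 (working shown to 6 dp, full precision carried).
Site B: N=119, proportions 0.117647, 0.058824, 0.084034, 0.008403, 0.02521, 0.067227, 0.638655, giving 1−D = 0.562531.
Difference = |0.711926 − 0.562531| = 0.149395, i.e. 0.149 to 3 decimal places.

0.149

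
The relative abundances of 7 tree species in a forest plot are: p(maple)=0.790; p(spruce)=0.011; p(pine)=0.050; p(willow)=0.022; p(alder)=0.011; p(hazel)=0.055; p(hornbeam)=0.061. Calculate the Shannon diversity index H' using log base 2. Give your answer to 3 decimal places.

Each pᵢ log₂ pᵢ term (working shown to 5 dp, full precision carried): 0.79×(-0.34008)=-0.26866, 0.011×(-6.50635)=-0.07157, 0.05×(-4.32193)=-0.21610, 0.022×(-5.50635)=-0.12114, 0.011×(-6.50635)=-0.07157, 0.055×(-4.18442)=-0.23014, 0.061×(-4.03505)=-0.24614.
Sum = -1.22532, so H' = 1.225.

1.225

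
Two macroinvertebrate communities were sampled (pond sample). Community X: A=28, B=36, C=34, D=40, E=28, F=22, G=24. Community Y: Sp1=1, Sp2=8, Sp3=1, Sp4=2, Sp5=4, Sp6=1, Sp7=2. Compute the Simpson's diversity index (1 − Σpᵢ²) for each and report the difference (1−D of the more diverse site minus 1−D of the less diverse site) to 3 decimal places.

0.103

Community X: N=212, proportions 0.13208, 0.16981, 0.16038, 0.18868, 0.13208, 0.10377, 0.11321, giving 1−D = 0.85137 (working shown to 5 dp, full precision carried).
Community Y: N=19, proportions 0.05263, 0.42105, 0.05263, 0.10526, 0.21053, 0.05263, 0.10526, giving 1−D = 0.74792.
Difference = |0.85137 − 0.74792| = 0.10345, i.e. 0.103 to 3 decimal places.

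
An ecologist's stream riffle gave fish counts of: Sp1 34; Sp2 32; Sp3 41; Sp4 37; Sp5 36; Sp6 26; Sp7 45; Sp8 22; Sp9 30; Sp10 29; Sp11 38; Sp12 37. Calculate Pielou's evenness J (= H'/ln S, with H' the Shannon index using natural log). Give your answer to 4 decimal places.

Total N = 34+32+41+37+36+26+45+22+30+29+38+37 = 407, so the proportions are 0.083538, 0.078624, 0.100737, 0.090909, 0.088452, 0.063882, 0.110565, 0.054054, 0.07371, 0.071253, 0.093366, 0.090909 (working shown to 6 dp, full precision carried).
H' = −Σ pᵢ ln pᵢ = −((-0.207379) + (-0.199947) + (-0.231216) + (-0.217990) + (-0.214522) + (-0.175721) + (-0.243481) + (-0.157717) + (-0.192208) + (-0.188216) + (-0.221392) + (-0.217990)) = 2.467781.
With S = 12 species, ln S = 2.484907, so J = 2.467781/2.484907 = 0.993108, i.e. 0.9931 to 4 decimal places.

0.9931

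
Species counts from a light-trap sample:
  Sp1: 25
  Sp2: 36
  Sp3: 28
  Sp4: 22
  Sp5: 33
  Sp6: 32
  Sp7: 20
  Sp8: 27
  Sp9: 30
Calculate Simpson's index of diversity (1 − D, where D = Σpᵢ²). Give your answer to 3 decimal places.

Total N = 25+36+28+22+33+32+20+27+30 = 253, so the proportions are 0.09881, 0.14229, 0.11067, 0.08696, 0.13043, 0.12648, 0.07905, 0.10672, 0.11858 (working shown to 5 dp, full precision carried).
D = 0.09881² + 0.14229² + 0.11067² + 0.08696² + 0.13043² + 0.12648² + 0.07905² + 0.10672² + 0.11858² = 0.00976 + 0.02025 + 0.01225 + 0.00756 + 0.01701 + 0.01600 + 0.00625 + 0.01139 + 0.01406 = 0.11453.
So 1 − D = 0.88547, i.e. 0.885 to 3 decimal places.

0.885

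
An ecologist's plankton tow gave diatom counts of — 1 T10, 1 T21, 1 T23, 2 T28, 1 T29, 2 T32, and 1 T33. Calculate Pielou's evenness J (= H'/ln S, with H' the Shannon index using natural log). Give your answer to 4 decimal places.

Total N = 1+1+1+2+1+2+1 = 9, so the proportions are 0.111111, 0.111111, 0.111111, 0.222222, 0.111111, 0.222222, 0.111111 (working shown to 6 dp, full precision carried).
H' = −Σ pᵢ ln pᵢ = −((-0.244136) + (-0.244136) + (-0.244136) + (-0.334239) + (-0.244136) + (-0.334239) + (-0.244136)) = 1.889159.
With S = 7 species, ln S = 1.945910, so J = 1.889159/1.945910 = 0.970836, i.e. 0.9708 to 4 decimal places.

0.9708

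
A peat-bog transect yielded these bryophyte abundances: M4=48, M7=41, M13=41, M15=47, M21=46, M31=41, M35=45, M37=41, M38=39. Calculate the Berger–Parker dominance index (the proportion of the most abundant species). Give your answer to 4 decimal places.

0.1234

Total N = 48+41+41+47+46+41+45+41+39 = 389, so the proportions are 0.123393, 0.105398, 0.105398, 0.120823, 0.118252, 0.105398, 0.115681, 0.105398, 0.100257 (working shown to 6 dp, full precision carried).
The largest proportion is 0.123393, i.e. d = 0.1234 to 4 decimal places.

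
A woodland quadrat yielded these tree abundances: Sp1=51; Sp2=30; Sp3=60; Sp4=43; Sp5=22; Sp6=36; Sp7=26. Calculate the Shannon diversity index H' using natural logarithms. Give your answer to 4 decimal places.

1.8907

Total N = 51+30+60+43+22+36+26 = 268, so the proportions are 0.190299, 0.11194, 0.223881, 0.160448, 0.08209, 0.134328, 0.097015 (working shown to 6 dp, full precision carried).
Each pᵢ ln pᵢ term: 0.190299×(-1.659161)=-0.315736, 0.11194×(-2.189790)=-0.245126, 0.223881×(-1.496642)=-0.335069, 0.160448×(-1.829787)=-0.293585, 0.08209×(-2.499945)=-0.205219, 0.134328×(-2.007468)=-0.269660, 0.097015×(-2.332890)=-0.226325.
Sum = -1.890720, so H' = 1.8907.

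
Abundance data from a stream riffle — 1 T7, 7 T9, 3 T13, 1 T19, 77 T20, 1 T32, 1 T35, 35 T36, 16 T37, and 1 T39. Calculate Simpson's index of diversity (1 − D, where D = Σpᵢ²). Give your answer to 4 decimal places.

Total N = 1+7+3+1+77+1+1+35+16+1 = 143, so the proportions are 0.006993, 0.048951, 0.020979, 0.006993, 0.538462, 0.006993, 0.006993, 0.244755, 0.111888, 0.006993 (working shown to 6 dp, full precision carried).
D = 0.006993² + 0.048951² + 0.020979² + 0.006993² + 0.538462² + 0.006993² + 0.006993² + 0.244755² + 0.111888² + 0.006993² = 0.000049 + 0.002396 + 0.000440 + 0.000049 + 0.289941 + 0.000049 + 0.000049 + 0.059905 + 0.012519 + 0.000049 = 0.365446.
So 1 − D = 0.634554, i.e. 0.6346 to 4 decimal places.

0.6346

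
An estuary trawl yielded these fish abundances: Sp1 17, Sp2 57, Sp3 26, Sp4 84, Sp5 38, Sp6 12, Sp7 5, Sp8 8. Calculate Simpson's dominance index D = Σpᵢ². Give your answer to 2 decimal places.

0.21

Total N = 17+57+26+84+38+12+5+8 = 247, so the proportions are 0.0688, 0.2308, 0.1053, 0.3401, 0.1538, 0.0486, 0.0202, 0.0324 (working shown to 4 dp, full precision carried).
D = 0.0688² + 0.2308² + 0.1053² + 0.3401² + 0.1538² + 0.0486² + 0.0202² + 0.0324² = 0.0047 + 0.0533 + 0.0111 + 0.1157 + 0.0237 + 0.0024 + 0.0004 + 0.0010 = 0.2122.
To 2 decimal places, D = 0.21.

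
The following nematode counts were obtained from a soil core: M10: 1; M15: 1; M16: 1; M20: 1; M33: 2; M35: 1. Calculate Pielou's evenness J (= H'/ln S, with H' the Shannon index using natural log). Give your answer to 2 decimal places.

Total N = 1+1+1+1+2+1 = 7, so the proportions are 0.1429, 0.1429, 0.1429, 0.1429, 0.2857, 0.1429 (working shown to 4 dp, full precision carried).
H' = −Σ pᵢ ln pᵢ = −((-0.2780) + (-0.2780) + (-0.2780) + (-0.2780) + (-0.3579) + (-0.2780)) = 1.7479.
With S = 6 species, ln S = 1.7918, so J = 1.7479/1.7918 = 0.9755, i.e. 0.98 to 2 decimal places.

0.98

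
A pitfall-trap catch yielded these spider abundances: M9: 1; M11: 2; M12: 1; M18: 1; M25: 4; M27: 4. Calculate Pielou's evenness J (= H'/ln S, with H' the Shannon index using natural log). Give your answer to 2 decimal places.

0.90

Total N = 1+2+1+1+4+4 = 13, so the proportions are 0.0769, 0.1538, 0.0769, 0.0769, 0.3077, 0.3077 (working shown to 4 dp, full precision carried).
H' = −Σ pᵢ ln pᵢ = −((-0.1973) + (-0.2880) + (-0.1973) + (-0.1973) + (-0.3627) + (-0.3627)) = 1.6052.
With S = 6 species, ln S = 1.7918, so J = 1.6052/1.7918 = 0.8959, i.e. 0.90 to 2 decimal places.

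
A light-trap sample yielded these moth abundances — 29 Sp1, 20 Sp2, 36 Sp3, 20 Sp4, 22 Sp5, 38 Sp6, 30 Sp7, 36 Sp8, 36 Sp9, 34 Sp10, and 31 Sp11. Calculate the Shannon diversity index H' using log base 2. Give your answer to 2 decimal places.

3.43

Total N = 29+20+36+20+22+38+30+36+36+34+31 = 332, so the proportions are 0.0873, 0.0602, 0.1084, 0.0602, 0.0663, 0.1145, 0.0904, 0.1084, 0.1084, 0.1024, 0.0934 (working shown to 4 dp, full precision carried).
Each pᵢ log₂ pᵢ term: 0.0873×(-3.5171)=-0.3072, 0.0602×(-4.0531)=-0.2442, 0.1084×(-3.2051)=-0.3475, 0.0602×(-4.0531)=-0.2442, 0.0663×(-3.9156)=-0.2595, 0.1145×(-3.1271)=-0.3579, 0.0904×(-3.4681)=-0.3134, 0.1084×(-3.2051)=-0.3475, 0.1084×(-3.2051)=-0.3475, 0.1024×(-3.2876)=-0.3367, 0.0934×(-3.4208)=-0.3194.
Sum = -3.4250, so H' = 3.43.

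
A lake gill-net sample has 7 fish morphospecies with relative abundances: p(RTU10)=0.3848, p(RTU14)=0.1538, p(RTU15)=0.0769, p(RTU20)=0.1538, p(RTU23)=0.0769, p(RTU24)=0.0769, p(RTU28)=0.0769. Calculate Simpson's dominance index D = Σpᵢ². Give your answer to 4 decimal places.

0.2190

D = 0.3848² + 0.1538² + 0.0769² + 0.1538² + 0.0769² + 0.0769² + 0.0769² = 0.148071 + 0.023654 + 0.005914 + 0.023654 + 0.005914 + 0.005914 + 0.005914 = 0.219034 (working shown to 6 dp, full precision carried).
To 4 decimal places, D = 0.2190.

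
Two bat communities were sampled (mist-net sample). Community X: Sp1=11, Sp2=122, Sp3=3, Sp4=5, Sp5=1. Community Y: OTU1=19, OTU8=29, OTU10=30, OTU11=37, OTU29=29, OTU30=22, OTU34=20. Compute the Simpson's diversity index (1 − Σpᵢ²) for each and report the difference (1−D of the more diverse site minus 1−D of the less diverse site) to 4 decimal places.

Community X: N=142, proportions 0.077465, 0.859155, 0.021127, 0.035211, 0.007042, giving 1−D = 0.254116 (working shown to 6 dp, full precision carried).
Community Y: N=186, proportions 0.102151, 0.155914, 0.16129, 0.198925, 0.155914, 0.11828, 0.107527, giving 1−D = 0.849809.
Difference = |0.254116 − 0.849809| = 0.595693, i.e. 0.5957 to 4 decimal places.

0.5957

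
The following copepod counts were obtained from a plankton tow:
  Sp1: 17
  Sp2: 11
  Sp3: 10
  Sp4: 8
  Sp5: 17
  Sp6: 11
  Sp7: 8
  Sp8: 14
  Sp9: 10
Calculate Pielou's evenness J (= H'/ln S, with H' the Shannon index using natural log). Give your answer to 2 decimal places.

Total N = 17+11+10+8+17+11+8+14+10 = 106, so the proportions are 0.1604, 0.1038, 0.0943, 0.0755, 0.1604, 0.1038, 0.0755, 0.1321, 0.0943 (working shown to 4 dp, full precision carried).
H' = −Σ pᵢ ln pᵢ = −((-0.2935) + (-0.2351) + (-0.2227) + (-0.1950) + (-0.2935) + (-0.2351) + (-0.1950) + (-0.2674) + (-0.2227)) = 2.1601.
With S = 9 species, ln S = 2.1972, so J = 2.1601/2.1972 = 0.9831, i.e. 0.98 to 2 decimal places.

0.98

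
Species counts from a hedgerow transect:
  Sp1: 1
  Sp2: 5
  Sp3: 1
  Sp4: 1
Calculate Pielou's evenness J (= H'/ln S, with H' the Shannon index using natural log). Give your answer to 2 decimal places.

0.77

Total N = 1+5+1+1 = 8, so the proportions are 0.125, 0.625, 0.125, 0.125 (working shown to 4 dp, full precision carried).
H' = −Σ pᵢ ln pᵢ = −((-0.2599) + (-0.2938) + (-0.2599) + (-0.2599)) = 1.0735.
With S = 4 species, ln S = 1.3863, so J = 1.0735/1.3863 = 0.7744, i.e. 0.77 to 2 decimal places.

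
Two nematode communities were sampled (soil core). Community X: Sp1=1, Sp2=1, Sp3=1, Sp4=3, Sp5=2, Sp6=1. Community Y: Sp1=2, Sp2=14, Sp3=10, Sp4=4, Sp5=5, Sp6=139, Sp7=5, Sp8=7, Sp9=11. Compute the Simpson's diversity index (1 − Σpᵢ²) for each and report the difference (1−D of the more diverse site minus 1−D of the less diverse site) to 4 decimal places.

0.3018

Community X: N=9, proportions 0.111111, 0.111111, 0.111111, 0.333333, 0.222222, 0.111111, giving 1−D = 0.790123 (working shown to 6 dp, full precision carried).
Community Y: N=197, proportions 0.010152, 0.071066, 0.050761, 0.020305, 0.025381, 0.705584, 0.025381, 0.035533, 0.055838, giving 1−D = 0.488340.
Difference = |0.790123 − 0.488340| = 0.301783, i.e. 0.3018 to 4 decimal places.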